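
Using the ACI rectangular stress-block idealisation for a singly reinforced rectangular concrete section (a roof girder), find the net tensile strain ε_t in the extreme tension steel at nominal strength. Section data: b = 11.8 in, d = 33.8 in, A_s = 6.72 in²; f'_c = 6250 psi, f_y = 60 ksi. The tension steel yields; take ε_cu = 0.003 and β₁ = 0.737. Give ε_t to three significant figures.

a = A_s f_y/(0.85 f'_c b) = 6.432 in.
β₁ = 0.737, so c = a/β₁ = 6.432/0.737 = 8.727 in.
From the linear strain diagram with ε_cu = 0.003: ε_t = 0.003 (d − c)/c = 0.003 × (33.8 − 8.727)/8.727 = 0.00862.
Since ε_t ≥ 0.005, the section is tension-controlled.

ε_t ≈ 0.00862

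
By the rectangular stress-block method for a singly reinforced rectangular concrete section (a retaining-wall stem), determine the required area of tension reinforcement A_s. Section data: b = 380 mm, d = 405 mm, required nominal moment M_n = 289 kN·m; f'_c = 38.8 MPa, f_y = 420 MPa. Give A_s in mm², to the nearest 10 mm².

With M_n = 0.85 f'_c a b (d − a/2), solve the quadratic for a:
a = d − √(d² − 2M_n/(0.85 f'_c b)) = 405 − √(405² − 2 × 289×10⁶/(0.85 × 38.8 × 380)) = 61.63 mm.
A_s = 0.85 f'_c a b / f_y = 0.85 × 38.8 × 61.63 × 380 / 420 = 1839.0 mm².

A_s ≈ 1840 mm²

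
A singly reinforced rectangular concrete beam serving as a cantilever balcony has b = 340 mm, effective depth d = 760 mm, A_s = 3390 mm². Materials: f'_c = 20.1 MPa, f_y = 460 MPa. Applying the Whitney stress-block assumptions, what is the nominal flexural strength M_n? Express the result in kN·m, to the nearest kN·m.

T = A_s f_y = 3390 × 460 = 1559400 N = 1559.4 kN.
From C = T: a = T/(0.85 f'_c b) = 1559400/(0.85 × 20.1 × 340) = 268.45 mm.
M_n = T(d − a/2) = 1559.4 kN × (760 − 134.225) mm = 975.83 kN·m.

M_n ≈ 976 kN·m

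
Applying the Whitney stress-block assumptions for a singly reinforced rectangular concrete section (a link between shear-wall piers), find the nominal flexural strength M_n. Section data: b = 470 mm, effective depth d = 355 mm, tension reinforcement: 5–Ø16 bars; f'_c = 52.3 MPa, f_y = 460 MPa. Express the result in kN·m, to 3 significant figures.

M_n ≈ 159 kN·m

A_s = 5 × 201 = 1005 mm².
T = A_s f_y = 1005 × 460 = 462300 N = 462.3 kN.
From C = T: a = T/(0.85 f'_c b) = 462300/(0.85 × 52.3 × 470) = 22.13 mm.
M_n = T(d − a/2) = 462.3 kN × (355 − 11.065) mm = 159.00 kN·m.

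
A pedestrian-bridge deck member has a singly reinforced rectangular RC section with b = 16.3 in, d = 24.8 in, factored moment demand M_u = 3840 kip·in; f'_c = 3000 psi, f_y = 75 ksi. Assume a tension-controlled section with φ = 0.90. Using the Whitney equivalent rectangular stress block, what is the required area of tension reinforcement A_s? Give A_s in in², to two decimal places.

M_n = M_u/φ = 3840/0.90 = 4266.67 kip·in.
From M_n = 0.85 f'_c a b (d − a/2):
a = d − √(d² − 2M_n/(0.85 f'_c b)) = 24.8 − √(24.8² − 2 × 4266.67/(0.85 × 3 × 16.3)) = 4.558 in.
A_s = 0.85 f'_c a b / f_y = 0.85 × 3 × 4.558 × 16.3 / 75 = 2.526 in².

A_s ≈ 2.53 in²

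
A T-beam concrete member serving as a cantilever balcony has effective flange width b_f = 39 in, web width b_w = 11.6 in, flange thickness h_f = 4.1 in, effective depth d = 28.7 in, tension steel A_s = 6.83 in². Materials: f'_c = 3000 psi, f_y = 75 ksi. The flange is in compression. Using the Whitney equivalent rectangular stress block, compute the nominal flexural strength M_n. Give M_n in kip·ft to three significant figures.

M_n ≈ 1100 kip·ft

Tension: T = A_s f_y = 6.83 × 75 = 512.25 kips.
Try a within the flange: a = T/(0.85 f'_c b_f) = 512.25/(0.85 × 3 × 39) = 5.151 in.
a = 5.151 > h_f = 4.1 in: the block extends into the web. Split into flange-overhang and web parts.
C_f = 0.85 f'_c (b_f − b_w) h_f = 0.85 × 3 × (39 − 11.6) × 4.1 = 286.5 kips.
Remaining web compression depth: a_w = (T − C_f)/(0.85 f'_c b_w) = (512.25 − 286.5)/(0.85 × 3 × 11.6) = 7.632 in.
M_n = C_f(d − h_f/2) + (T − C_f)(d − a_w/2) = 286.5 × (28.7 − 2.05) + 225.75 × (28.7 − 3.816) = 7635.2 + 5617.6 = 13252.8 kip·in.
M_n = 13252.8/12 = 1104.40 kip·ft.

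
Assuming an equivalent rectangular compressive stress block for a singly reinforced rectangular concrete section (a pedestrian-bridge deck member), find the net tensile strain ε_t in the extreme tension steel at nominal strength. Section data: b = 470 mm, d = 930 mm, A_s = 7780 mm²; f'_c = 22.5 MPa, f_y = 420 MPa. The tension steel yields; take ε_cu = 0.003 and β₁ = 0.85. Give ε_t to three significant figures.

ε_t ≈ 0.00352

a = A_s f_y/(0.85 f'_c b) = 363.52 mm.
β₁ = 0.85, so c = a/β₁ = 363.52/0.85 = 427.67 mm.
From the linear strain diagram with ε_cu = 0.003: ε_t = 0.003 (d − c)/c = 0.003 × (930 − 427.67)/427.67 = 0.00352.
ε_t < 0.004 — the section is over-reinforced for flexure under ACI limits.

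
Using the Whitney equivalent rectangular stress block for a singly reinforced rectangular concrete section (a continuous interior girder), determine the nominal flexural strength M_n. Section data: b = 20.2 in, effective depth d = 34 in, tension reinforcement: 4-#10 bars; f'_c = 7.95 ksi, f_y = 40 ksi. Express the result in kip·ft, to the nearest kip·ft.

M_n ≈ 563 kip·ft

A_s = 4 × 1.27 = 5.08 in².
T = A_s f_y = 5.08 × 40 = 203.2 kips.
a = T/(0.85 f'_c b) = 203.2/(0.85 × 7.95 × 20.2) = 1.489 in.
M_n = T(d − a/2) = 203.2 × (34 − 0.7445) = 6757.5 kip·in = 6757.5/12 = 563.13 kip·ft.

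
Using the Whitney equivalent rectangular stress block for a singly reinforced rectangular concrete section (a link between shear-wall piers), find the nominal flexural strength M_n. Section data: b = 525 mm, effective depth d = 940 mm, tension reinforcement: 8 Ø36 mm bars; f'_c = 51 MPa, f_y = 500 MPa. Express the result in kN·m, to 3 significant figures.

A_s = 8 × 1018 = 8144 mm².
T = A_s f_y = 8144 × 500 = 4072000 N = 4072 kN.
From C = T: a = T/(0.85 f'_c b) = 4072000/(0.85 × 51 × 525) = 178.92 mm.
M_n = T(d − a/2) = 4072 kN × (940 − 89.46) mm = 3463.40 kN·m.

M_n ≈ 3460 kN·m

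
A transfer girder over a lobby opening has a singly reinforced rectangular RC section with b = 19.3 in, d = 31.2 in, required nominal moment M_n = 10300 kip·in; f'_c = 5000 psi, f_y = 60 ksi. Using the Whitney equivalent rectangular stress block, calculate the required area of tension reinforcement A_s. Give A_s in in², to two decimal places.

A_s ≈ 5.91 in²

From M_n = 0.85 f'_c a b (d − a/2):
a = d − √(d² − 2M_n/(0.85 f'_c b)) = 31.2 − √(31.2² − 2 × 10300/(0.85 × 5 × 19.3)) = 4.324 in.
A_s = 0.85 f'_c a b / f_y = 0.85 × 5 × 4.324 × 19.3 / 60 = 5.911 in².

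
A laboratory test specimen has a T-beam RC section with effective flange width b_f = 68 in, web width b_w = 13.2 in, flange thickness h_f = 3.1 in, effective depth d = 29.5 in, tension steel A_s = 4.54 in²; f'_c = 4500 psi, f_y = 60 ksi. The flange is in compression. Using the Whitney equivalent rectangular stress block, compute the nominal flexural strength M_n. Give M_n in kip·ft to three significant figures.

M_n ≈ 658 kip·ft

Tension: T = A_s f_y = 4.54 × 60 = 272.4 kips.
Try a within the flange: a = T/(0.85 f'_c b_f) = 272.4/(0.85 × 4.5 × 68) = 1.047 in.
Since a = 1.047 ≤ h_f = 3.1 in, the stress block lies entirely in the flange; analyse as a rectangular beam of width b_f.
M_n = T(d − a/2) = 272.4 × (29.5 − 0.5235) = 7893.2 kip·in.
M_n = 7893.2/12 = 657.77 kip·ft.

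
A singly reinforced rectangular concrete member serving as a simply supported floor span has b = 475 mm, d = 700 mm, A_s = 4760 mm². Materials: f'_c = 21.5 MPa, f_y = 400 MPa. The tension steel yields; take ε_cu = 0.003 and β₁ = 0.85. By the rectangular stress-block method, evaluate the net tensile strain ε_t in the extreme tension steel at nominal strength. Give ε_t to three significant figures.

ε_t ≈ 0.00514

a = A_s f_y/(0.85 f'_c b) = 219.34 mm.
β₁ = 0.85, so c = a/β₁ = 219.34/0.85 = 258.05 mm.
From the linear strain diagram with ε_cu = 0.003: ε_t = 0.003 (d − c)/c = 0.003 × (700 − 258.05)/258.05 = 0.00514.
Since ε_t ≥ 0.005, the section is tension-controlled.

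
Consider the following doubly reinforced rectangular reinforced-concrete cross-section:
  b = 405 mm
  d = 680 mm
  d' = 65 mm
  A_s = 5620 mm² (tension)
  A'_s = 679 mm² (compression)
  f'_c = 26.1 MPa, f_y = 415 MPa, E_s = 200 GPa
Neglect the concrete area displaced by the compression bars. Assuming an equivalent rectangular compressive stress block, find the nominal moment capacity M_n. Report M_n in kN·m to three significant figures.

M_n ≈ 1330 kN·m

Assume both tension and compression steel yield.
Net tension couple steel: A_s − A'_s = 4941 mm².
a = (A_s − A'_s) f_y / (0.85 f'_c b) = 2050515/(0.85 × 26.1 × 405) = 228.22 mm.
c = a/β₁ = 228.22/0.85 = 268.49 mm; ε'_s = 0.003(c − d')/c = 0.0023 ≥ f_y/E_s = 0.0021, so compression steel does yield.
M_n = (A_s − A'_s) f_y (d − a/2) + A'_s f_y (d − d') = [2050515 × (680 − 114.11) + 281785 × (680 − 65)] × 10⁻⁶ = 1160.37 + 173.30 = 1333.67 kN·m.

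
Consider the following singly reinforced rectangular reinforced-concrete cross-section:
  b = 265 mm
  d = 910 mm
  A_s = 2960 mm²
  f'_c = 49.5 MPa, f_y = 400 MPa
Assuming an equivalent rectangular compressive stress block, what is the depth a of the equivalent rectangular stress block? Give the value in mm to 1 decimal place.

T = A_s f_y = 2960 × 400 = 1184000 N = 1184 kN.
Setting C = 0.85 f'_c a b equal to T: a = 1184000/(0.85 × 49.5 × 265) = 106.2 mm.

a ≈ 106.2 mm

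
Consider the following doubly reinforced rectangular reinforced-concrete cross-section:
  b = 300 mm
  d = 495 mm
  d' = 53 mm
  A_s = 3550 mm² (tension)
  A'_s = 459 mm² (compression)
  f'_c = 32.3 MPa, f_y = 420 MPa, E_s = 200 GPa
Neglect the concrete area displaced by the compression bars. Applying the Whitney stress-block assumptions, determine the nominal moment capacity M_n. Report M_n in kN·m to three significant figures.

Assume both tension and compression steel yield.
Net tension couple steel: A_s − A'_s = 3091 mm².
a = (A_s − A'_s) f_y / (0.85 f'_c b) = 1298220/(0.85 × 32.3 × 300) = 157.62 mm.
c = a/β₁ = 157.62/0.819 = 192.45 mm; ε'_s = 0.003(c − d')/c = 0.0022 ≥ f_y/E_s = 0.0021, so compression steel does yield.
M_n = (A_s − A'_s) f_y (d − a/2) + A'_s f_y (d − d') = [1298220 × (495 − 78.81) + 192780 × (495 − 53)] × 10⁻⁶ = 540.31 + 85.21 = 625.52 kN·m.

M_n ≈ 626 kN·m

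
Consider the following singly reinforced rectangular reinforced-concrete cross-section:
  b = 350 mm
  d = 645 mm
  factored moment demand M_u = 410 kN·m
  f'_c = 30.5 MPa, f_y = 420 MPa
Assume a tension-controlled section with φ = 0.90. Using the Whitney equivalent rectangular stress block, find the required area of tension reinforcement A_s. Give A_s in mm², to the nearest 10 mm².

A_s ≈ 1800 mm²

M_n = M_u/φ = 410/0.90 = 455.556 kN·m.
With M_n = 0.85 f'_c a b (d − a/2), solve the quadratic for a:
a = d − √(d² − 2M_n/(0.85 f'_c b)) = 645 − √(645² − 2 × 455.556×10⁶/(0.85 × 30.5 × 350)) = 83.21 mm.
A_s = 0.85 f'_c a b / f_y = 0.85 × 30.5 × 83.21 × 350 / 420 = 1797.7 mm².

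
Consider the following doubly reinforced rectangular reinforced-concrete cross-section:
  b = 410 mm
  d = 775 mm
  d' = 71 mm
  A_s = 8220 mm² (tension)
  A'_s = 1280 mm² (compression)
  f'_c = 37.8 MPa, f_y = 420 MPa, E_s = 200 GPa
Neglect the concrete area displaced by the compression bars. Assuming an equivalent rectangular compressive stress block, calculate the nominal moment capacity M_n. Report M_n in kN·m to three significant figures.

M_n ≈ 2310 kN·m

Assume both tension and compression steel yield.
Net tension couple steel: A_s − A'_s = 6940 mm².
a = (A_s − A'_s) f_y / (0.85 f'_c b) = 2914800/(0.85 × 37.8 × 410) = 221.27 mm.
c = a/β₁ = 221.27/0.78 = 283.68 mm; ε'_s = 0.003(c − d')/c = 0.0022 ≥ f_y/E_s = 0.0021, so compression steel does yield.
M_n = (A_s − A'_s) f_y (d − a/2) + A'_s f_y (d − d') = [2914800 × (775 − 110.635) + 537600 × (775 − 71)] × 10⁻⁶ = 1936.49 + 378.47 = 2314.96 kN·m.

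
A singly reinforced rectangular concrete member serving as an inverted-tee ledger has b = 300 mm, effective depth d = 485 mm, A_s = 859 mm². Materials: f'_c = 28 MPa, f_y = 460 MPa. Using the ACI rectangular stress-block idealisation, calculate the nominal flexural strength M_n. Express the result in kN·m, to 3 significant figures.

M_n ≈ 181 kN·m

T = A_s f_y = 859 × 460 = 395140 N = 395.14 kN.
From C = T: a = T/(0.85 f'_c b) = 395140/(0.85 × 28 × 300) = 55.34 mm.
M_n = T(d − a/2) = 395.14 kN × (485 − 27.67) mm = 180.71 kN·m.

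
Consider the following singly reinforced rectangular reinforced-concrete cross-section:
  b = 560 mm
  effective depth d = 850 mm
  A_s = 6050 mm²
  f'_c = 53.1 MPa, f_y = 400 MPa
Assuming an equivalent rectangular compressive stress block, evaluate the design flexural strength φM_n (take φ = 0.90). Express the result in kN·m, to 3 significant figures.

φM_n ≈ 1750 kN·m

T = A_s f_y = 6050 × 400 = 2420000 N = 2420 kN.
From C = T: a = T/(0.85 f'_c b) = 2420000/(0.85 × 53.1 × 560) = 95.74 mm.
M_n = T(d − a/2) = 2420 kN × (850 − 47.87) mm = 1941.15 kN·m.
φM_n = 0.90 × 1941.15 = 1747.04 kN·m.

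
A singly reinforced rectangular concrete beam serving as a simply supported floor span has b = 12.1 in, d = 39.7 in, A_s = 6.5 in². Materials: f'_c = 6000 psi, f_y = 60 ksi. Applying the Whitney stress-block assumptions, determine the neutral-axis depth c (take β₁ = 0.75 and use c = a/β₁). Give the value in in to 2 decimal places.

c ≈ 8.43 in

T = A_s f_y = 6.5 × 60 = 390 kips.
a = T/(0.85 f'_c b) = 390/(0.85 × 6 × 12.1) = 6.3199 in.
With β₁ = 0.75, c = a/β₁ = 6.3199/0.75 = 8.43 in.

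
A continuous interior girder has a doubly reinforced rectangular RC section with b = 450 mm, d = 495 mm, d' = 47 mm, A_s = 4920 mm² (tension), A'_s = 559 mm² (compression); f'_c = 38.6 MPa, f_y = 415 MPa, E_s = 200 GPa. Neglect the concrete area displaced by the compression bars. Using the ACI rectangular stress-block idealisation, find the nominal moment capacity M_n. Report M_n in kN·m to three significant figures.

M_n ≈ 889 kN·m

Assume both tension and compression steel yield.
Net tension couple steel: A_s − A'_s = 4361 mm².
a = (A_s − A'_s) f_y / (0.85 f'_c b) = 1809815/(0.85 × 38.6 × 450) = 122.58 mm.
c = a/β₁ = 122.58/0.774 = 158.37 mm; ε'_s = 0.003(c − d')/c = 0.0021 ≥ f_y/E_s = 0.0021, so compression steel does yield.
M_n = (A_s − A'_s) f_y (d − a/2) + A'_s f_y (d − d') = [1809815 × (495 − 61.29) + 231985 × (495 − 47)] × 10⁻⁶ = 784.93 + 103.93 = 888.86 kN·m.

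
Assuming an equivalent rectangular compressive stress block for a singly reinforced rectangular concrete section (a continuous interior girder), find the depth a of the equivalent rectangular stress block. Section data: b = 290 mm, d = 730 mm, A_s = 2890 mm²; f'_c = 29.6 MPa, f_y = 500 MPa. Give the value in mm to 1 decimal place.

T = A_s f_y = 2890 × 500 = 1445000 N = 1445 kN.
Setting C = 0.85 f'_c a b equal to T: a = 1445000/(0.85 × 29.6 × 290) = 198.0 mm.

a ≈ 198.0 mm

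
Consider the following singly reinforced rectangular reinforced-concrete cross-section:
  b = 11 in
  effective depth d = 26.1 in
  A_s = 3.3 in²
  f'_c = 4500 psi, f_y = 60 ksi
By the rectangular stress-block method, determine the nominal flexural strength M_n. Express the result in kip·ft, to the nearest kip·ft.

T = A_s f_y = 3.3 × 60 = 198 kips.
a = T/(0.85 f'_c b) = 198/(0.85 × 4.5 × 11) = 4.706 in.
M_n = T(d − a/2) = 198 × (26.1 − 2.353) = 4701.9 kip·in = 4701.9/12 = 391.83 kip·ft.

M_n ≈ 392 kip·ft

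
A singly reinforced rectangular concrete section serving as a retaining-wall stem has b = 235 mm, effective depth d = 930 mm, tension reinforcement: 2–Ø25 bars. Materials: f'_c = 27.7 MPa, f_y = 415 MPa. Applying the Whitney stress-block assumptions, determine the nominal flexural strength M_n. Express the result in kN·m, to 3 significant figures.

M_n ≈ 364 kN·m

A_s = 2 × 491 = 982 mm².
T = A_s f_y = 982 × 415 = 407530 N = 407.53 kN.
From C = T: a = T/(0.85 f'_c b) = 407530/(0.85 × 27.7 × 235) = 73.65 mm.
M_n = T(d − a/2) = 407.53 kN × (930 − 36.825) mm = 364.00 kN·m.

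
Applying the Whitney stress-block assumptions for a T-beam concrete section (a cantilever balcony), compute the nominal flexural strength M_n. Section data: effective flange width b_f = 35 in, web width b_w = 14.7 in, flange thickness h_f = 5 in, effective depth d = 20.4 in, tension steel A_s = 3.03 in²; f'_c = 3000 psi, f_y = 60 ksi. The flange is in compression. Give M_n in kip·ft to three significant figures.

M_n ≈ 294 kip·ft

Tension: T = A_s f_y = 3.03 × 60 = 181.8 kips.
Try a within the flange: a = T/(0.85 f'_c b_f) = 181.8/(0.85 × 3 × 35) = 2.037 in.
Since a = 2.037 ≤ h_f = 5 in, the stress block lies entirely in the flange; analyse as a rectangular beam of width b_f.
M_n = T(d − a/2) = 181.8 × (20.4 − 1.0185) = 3523.6 kip·in.
M_n = 3523.6/12 = 293.63 kip·ft.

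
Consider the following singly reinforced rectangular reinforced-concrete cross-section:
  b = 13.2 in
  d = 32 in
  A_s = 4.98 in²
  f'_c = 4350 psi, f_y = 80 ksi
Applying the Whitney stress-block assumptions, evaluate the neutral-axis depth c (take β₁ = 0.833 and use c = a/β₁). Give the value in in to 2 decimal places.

T = A_s f_y = 4.98 × 80 = 398.4 kips.
a = T/(0.85 f'_c b) = 398.4/(0.85 × 4.35 × 13.2) = 8.1628 in.
With β₁ = 0.833, c = a/β₁ = 8.1628/0.833 = 9.80 in.

c ≈ 9.80 in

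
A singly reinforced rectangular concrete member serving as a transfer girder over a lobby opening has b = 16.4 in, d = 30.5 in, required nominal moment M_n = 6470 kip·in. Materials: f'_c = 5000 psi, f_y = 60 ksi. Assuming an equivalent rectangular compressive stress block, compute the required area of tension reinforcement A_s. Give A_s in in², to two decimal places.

From M_n = 0.85 f'_c a b (d − a/2):
a = d − √(d² − 2M_n/(0.85 f'_c b)) = 30.5 − √(30.5² − 2 × 6470/(0.85 × 5 × 16.4)) = 3.213 in.
A_s = 0.85 f'_c a b / f_y = 0.85 × 5 × 3.213 × 16.4 / 60 = 3.732 in².

A_s ≈ 3.73 in²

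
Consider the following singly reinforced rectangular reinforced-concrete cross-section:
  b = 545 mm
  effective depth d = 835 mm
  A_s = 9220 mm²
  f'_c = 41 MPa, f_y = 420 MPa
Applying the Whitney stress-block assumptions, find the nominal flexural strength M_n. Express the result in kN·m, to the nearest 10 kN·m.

T = A_s f_y = 9220 × 420 = 3872400 N = 3872.4 kN.
From C = T: a = T/(0.85 f'_c b) = 3872400/(0.85 × 41 × 545) = 203.88 mm.
M_n = T(d − a/2) = 3872.4 kN × (835 − 101.94) mm = 2838.70 kN·m.

M_n ≈ 2840 kN·m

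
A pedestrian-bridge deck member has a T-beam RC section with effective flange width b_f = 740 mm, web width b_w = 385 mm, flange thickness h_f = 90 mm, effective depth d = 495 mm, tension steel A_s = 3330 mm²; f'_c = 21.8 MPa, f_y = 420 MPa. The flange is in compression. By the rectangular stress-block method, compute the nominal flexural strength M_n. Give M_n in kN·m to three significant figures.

M_n ≈ 620 kN·m

Tension: T = A_s f_y = 3330 × 420 = 1398600 N.
Try a within the flange: a = T/(0.85 f'_c b_f) = 1398600/(0.85 × 21.8 × 740) = 102.00 mm.
a = 102.00 > h_f = 90 mm: the block extends into the web. Split into flange-overhang and web parts.
C_f = 0.85 f'_c (b_f − b_w) h_f = 0.85 × 21.8 × (740 − 385) × 90 = 592034 N.
Remaining web compression depth: a_w = (T − C_f)/(0.85 f'_c b_w) = (1398600 − 592034)/(0.85 × 21.8 × 385) = 113.06 mm.
M_n = C_f(d − h_f/2) + (T − C_f)(d − a_w/2) = 592034 × (495 − 45) + 806566 × (495 − 56.53) = 266.42 + 353.65 = 620.07 × 10⁶ N·mm.
M_n = 620.07 kN·m.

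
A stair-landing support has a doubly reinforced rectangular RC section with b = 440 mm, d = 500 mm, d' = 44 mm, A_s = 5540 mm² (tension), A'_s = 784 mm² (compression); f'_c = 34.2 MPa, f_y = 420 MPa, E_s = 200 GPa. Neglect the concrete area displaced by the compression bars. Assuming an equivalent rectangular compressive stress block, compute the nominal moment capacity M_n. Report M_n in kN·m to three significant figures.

M_n ≈ 993 kN·m

Assume both tension and compression steel yield.
Net tension couple steel: A_s − A'_s = 4756 mm².
a = (A_s − A'_s) f_y / (0.85 f'_c b) = 1997520/(0.85 × 34.2 × 440) = 156.17 mm.
c = a/β₁ = 156.17/0.806 = 193.76 mm; ε'_s = 0.003(c − d')/c = 0.0023 ≥ f_y/E_s = 0.0021, so compression steel does yield.
M_n = (A_s − A'_s) f_y (d − a/2) + A'_s f_y (d − d') = [1997520 × (500 − 78.085) + 329280 × (500 − 44)] × 10⁻⁶ = 842.78 + 150.15 = 992.93 kN·m.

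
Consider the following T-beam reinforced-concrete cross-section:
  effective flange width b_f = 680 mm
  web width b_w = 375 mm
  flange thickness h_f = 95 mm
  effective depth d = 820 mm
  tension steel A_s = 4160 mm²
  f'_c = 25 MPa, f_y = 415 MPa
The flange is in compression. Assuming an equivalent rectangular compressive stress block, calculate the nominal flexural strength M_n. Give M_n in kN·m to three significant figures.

Tension: T = A_s f_y = 4160 × 415 = 1726400 N.
Try a within the flange: a = T/(0.85 f'_c b_f) = 1726400/(0.85 × 25 × 680) = 119.47 mm.
a = 119.47 > h_f = 95 mm: the block extends into the web. Split into flange-overhang and web parts.
C_f = 0.85 f'_c (b_f − b_w) h_f = 0.85 × 25 × (680 − 375) × 95 = 615719 N.
Remaining web compression depth: a_w = (T − C_f)/(0.85 f'_c b_w) = (1726400 − 615719)/(0.85 × 25 × 375) = 139.38 mm.
M_n = C_f(d − h_f/2) + (T − C_f)(d − a_w/2) = 615719 × (820 − 47.5) + 1110681 × (820 − 69.69) = 475.64 + 833.36 = 1309.00 × 10⁶ N·mm.
M_n = 1309.00 kN·m.

M_n ≈ 1310 kN·m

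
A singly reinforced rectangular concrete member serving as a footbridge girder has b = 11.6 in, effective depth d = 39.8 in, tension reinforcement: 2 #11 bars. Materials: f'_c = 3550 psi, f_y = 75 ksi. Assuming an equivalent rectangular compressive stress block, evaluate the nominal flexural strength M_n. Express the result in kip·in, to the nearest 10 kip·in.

M_n ≈ 8530 kip·in

A_s = 2 × 1.56 = 3.12 in².
T = A_s f_y = 3.12 × 75 = 234 kips.
a = T/(0.85 f'_c b) = 234/(0.85 × 3.55 × 11.6) = 6.685 in.
M_n = T(d − a/2) = 234 × (39.8 − 3.3425) = 8531.1 kip·in.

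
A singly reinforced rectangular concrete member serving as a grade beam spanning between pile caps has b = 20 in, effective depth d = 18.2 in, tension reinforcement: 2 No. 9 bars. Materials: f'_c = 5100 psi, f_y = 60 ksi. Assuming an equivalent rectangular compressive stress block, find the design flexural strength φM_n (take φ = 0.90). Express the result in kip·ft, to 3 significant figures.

φM_n ≈ 158 kip·ft

A_s = 2 × 1 = 2 in².
T = A_s f_y = 2 × 60 = 120 kips.
a = T/(0.85 f'_c b) = 120/(0.85 × 5.1 × 20) = 1.384 in.
M_n = T(d − a/2) = 120 × (18.2 − 0.692) = 2101.0 kip·in = 2101.0/12 = 175.08 kip·ft.
φM_n = 0.90 × 175.08 = 157.57 kip·ft.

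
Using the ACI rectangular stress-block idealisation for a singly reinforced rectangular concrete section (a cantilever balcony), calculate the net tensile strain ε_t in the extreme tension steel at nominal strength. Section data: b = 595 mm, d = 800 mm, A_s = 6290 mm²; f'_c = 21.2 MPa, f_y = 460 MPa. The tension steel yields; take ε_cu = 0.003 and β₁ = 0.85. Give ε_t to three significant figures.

ε_t ≈ 0.00456

a = A_s f_y/(0.85 f'_c b) = 269.86 mm.
β₁ = 0.85, so c = a/β₁ = 269.86/0.85 = 317.48 mm.
From the linear strain diagram with ε_cu = 0.003: ε_t = 0.003 (d − c)/c = 0.003 × (800 − 317.48)/317.48 = 0.00456.
ε_t is between 0.004 and 0.005 — transition zone.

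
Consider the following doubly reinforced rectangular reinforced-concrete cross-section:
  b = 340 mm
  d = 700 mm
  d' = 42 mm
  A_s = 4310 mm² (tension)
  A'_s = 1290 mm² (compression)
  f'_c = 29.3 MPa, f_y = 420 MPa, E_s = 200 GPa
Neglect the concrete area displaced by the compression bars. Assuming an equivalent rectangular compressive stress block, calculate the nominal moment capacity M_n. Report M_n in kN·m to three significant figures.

M_n ≈ 1150 kN·m

Assume both tension and compression steel yield.
Net tension couple steel: A_s − A'_s = 3020 mm².
a = (A_s − A'_s) f_y / (0.85 f'_c b) = 1268400/(0.85 × 29.3 × 340) = 149.79 mm.
c = a/β₁ = 149.79/0.841 = 178.11 mm; ε'_s = 0.003(c − d')/c = 0.0023 ≥ f_y/E_s = 0.0021, so compression steel does yield.
M_n = (A_s − A'_s) f_y (d − a/2) + A'_s f_y (d − d') = [1268400 × (700 − 74.895) + 541800 × (700 − 42)] × 10⁻⁶ = 792.88 + 356.50 = 1149.38 kN·m.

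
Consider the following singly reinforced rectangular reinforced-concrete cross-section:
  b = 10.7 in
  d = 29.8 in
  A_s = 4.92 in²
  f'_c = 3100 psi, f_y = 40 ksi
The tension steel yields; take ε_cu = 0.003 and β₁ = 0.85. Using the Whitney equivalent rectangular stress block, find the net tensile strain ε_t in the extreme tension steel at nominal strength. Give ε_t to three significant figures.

ε_t ≈ 0.00789

a = A_s f_y/(0.85 f'_c b) = 6.980 in.
β₁ = 0.85, so c = a/β₁ = 6.980/0.85 = 8.212 in.
From the linear strain diagram with ε_cu = 0.003: ε_t = 0.003 (d − c)/c = 0.003 × (29.8 − 8.212)/8.212 = 0.00789.
Since ε_t ≥ 0.005, the section is tension-controlled.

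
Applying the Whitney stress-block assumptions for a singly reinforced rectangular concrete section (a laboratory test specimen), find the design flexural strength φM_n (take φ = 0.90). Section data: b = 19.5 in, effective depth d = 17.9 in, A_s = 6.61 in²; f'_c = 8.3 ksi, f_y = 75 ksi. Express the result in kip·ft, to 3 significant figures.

φM_n ≈ 599 kip·ft

T = A_s f_y = 6.61 × 75 = 495.75 kips.
a = T/(0.85 f'_c b) = 495.75/(0.85 × 8.3 × 19.5) = 3.604 in.
M_n = T(d − a/2) = 495.75 × (17.9 − 1.802) = 7980.6 kip·in = 7980.6/12 = 665.05 kip·ft.
φM_n = 0.90 × 665.05 = 598.55 kip·ft.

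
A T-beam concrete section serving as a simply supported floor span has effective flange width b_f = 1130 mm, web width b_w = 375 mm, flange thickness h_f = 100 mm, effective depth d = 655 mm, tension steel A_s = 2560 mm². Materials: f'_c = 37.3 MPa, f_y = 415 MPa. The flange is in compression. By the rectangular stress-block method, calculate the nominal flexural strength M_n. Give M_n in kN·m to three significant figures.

M_n ≈ 680 kN·m

Tension: T = A_s f_y = 2560 × 415 = 1062400 N.
Try a within the flange: a = T/(0.85 f'_c b_f) = 1062400/(0.85 × 37.3 × 1130) = 29.65 mm.
Since a = 29.65 ≤ h_f = 100 mm, the stress block lies entirely in the flange; analyse as a rectangular beam of width b_f.
M_n = T(d − a/2) = 1062400 × (655 − 14.825) = 680.12 × 10⁶ N·mm.
M_n = 680.12 kN·m.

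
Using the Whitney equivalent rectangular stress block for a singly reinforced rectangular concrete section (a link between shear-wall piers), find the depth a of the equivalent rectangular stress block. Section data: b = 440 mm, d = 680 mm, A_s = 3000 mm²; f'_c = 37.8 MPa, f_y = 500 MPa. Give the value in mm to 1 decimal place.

a ≈ 106.1 mm

T = A_s f_y = 3000 × 500 = 1500000 N = 1500 kN.
Setting C = 0.85 f'_c a b equal to T: a = 1500000/(0.85 × 37.8 × 440) = 106.1 mm.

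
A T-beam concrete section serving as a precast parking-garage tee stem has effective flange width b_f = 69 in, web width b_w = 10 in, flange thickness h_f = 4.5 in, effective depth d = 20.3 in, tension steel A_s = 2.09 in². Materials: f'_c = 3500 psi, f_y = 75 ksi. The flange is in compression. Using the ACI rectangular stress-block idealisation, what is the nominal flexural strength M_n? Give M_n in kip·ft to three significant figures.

M_n ≈ 260 kip·ft

Tension: T = A_s f_y = 2.09 × 75 = 156.75 kips.
Try a within the flange: a = T/(0.85 f'_c b_f) = 156.75/(0.85 × 3.5 × 69) = 0.764 in.
Since a = 0.764 ≤ h_f = 4.5 in, the stress block lies entirely in the flange; analyse as a rectangular beam of width b_f.
M_n = T(d − a/2) = 156.75 × (20.3 − 0.382) = 3122.1 kip·in.
M_n = 3122.1/12 = 260.18 kip·ft.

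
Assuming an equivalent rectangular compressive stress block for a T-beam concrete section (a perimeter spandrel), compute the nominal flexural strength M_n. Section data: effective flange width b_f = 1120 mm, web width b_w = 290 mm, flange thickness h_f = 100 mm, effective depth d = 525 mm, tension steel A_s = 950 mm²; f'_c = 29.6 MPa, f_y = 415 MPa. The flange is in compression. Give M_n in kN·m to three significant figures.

M_n ≈ 204 kN·m

Tension: T = A_s f_y = 950 × 415 = 394250 N.
Try a within the flange: a = T/(0.85 f'_c b_f) = 394250/(0.85 × 29.6 × 1120) = 13.99 mm.
Since a = 13.99 ≤ h_f = 100 mm, the stress block lies entirely in the flange; analyse as a rectangular beam of width b_f.
M_n = T(d − a/2) = 394250 × (525 − 6.995) = 204.22 × 10⁶ N·mm.
M_n = 204.22 kN·m.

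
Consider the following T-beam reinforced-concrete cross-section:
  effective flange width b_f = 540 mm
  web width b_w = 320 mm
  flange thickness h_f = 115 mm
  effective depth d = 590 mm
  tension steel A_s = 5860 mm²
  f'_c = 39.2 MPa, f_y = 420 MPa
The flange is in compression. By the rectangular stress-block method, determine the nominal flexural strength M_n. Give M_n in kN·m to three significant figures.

M_n ≈ 1280 kN·m

Tension: T = A_s f_y = 5860 × 420 = 2461200 N.
Try a within the flange: a = T/(0.85 f'_c b_f) = 2461200/(0.85 × 39.2 × 540) = 136.79 mm.
a = 136.79 > h_f = 115 mm: the block extends into the web. Split into flange-overhang and web parts.
C_f = 0.85 f'_c (b_f − b_w) h_f = 0.85 × 39.2 × (540 − 320) × 115 = 842996 N.
Remaining web compression depth: a_w = (T − C_f)/(0.85 f'_c b_w) = (2461200 − 842996)/(0.85 × 39.2 × 320) = 151.77 mm.
M_n = C_f(d − h_f/2) + (T − C_f)(d − a_w/2) = 842996 × (590 − 57.5) + 1618204 × (590 − 75.885) = 448.90 + 831.94 = 1280.84 × 10⁶ N·mm.
M_n = 1280.84 kN·m.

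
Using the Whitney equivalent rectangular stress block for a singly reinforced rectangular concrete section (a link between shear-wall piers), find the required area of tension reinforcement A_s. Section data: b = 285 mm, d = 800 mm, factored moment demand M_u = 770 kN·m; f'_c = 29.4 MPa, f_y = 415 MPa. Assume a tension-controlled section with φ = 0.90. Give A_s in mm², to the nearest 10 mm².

M_n = M_u/φ = 770/0.90 = 855.556 kN·m.
With M_n = 0.85 f'_c a b (d − a/2), solve the quadratic for a:
a = d − √(d² − 2M_n/(0.85 f'_c b)) = 800 − √(800² − 2 × 855.556×10⁶/(0.85 × 29.4 × 285)) = 167.74 mm.
A_s = 0.85 f'_c a b / f_y = 0.85 × 29.4 × 167.74 × 285 / 415 = 2878.7 mm².

A_s ≈ 2880 mm²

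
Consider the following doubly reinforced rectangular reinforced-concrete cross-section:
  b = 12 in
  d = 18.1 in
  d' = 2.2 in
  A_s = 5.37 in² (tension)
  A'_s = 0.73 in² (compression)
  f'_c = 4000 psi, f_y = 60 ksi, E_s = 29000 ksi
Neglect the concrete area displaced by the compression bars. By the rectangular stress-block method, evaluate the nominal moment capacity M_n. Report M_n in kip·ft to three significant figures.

M_n ≈ 399 kip·ft

Assume both steels yield.
a = (A_s − A'_s) f_y/(0.85 f'_c b) = (5.37 − 0.73) × 60/(0.85 × 4 × 12) = 6.824 in.
c = a/β₁ = 6.824/0.85 = 8.028 in; ε'_s = 0.003(c − d')/c = 0.0022 ≥ ε_y = 0.0021, so the compression steel yields.
M_n = (A_s − A'_s) f_y (d − a/2) + A'_s f_y (d − d') = 278.4 × (18.1 − 3.412) + 43.8 × (18.1 − 2.2) = 4089.1 + 696.4 = 4785.5 kip·in = 4785.5/12 = 398.79 kip·ft.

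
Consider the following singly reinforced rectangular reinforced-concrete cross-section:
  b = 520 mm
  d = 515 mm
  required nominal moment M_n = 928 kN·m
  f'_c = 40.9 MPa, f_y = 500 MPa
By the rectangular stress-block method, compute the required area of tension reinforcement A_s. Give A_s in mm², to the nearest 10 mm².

With M_n = 0.85 f'_c a b (d − a/2), solve the quadratic for a:
a = d − √(d² − 2M_n/(0.85 f'_c b)) = 515 − √(515² − 2 × 928×10⁶/(0.85 × 40.9 × 520)) = 111.82 mm.
A_s = 0.85 f'_c a b / f_y = 0.85 × 40.9 × 111.82 × 520 / 500 = 4042.9 mm².

A_s ≈ 4040 mm²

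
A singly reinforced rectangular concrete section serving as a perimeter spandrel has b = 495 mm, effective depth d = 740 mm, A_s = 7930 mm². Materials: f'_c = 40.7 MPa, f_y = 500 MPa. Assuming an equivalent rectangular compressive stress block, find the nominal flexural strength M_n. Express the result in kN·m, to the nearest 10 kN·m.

T = A_s f_y = 7930 × 500 = 3965000 N = 3965 kN.
From C = T: a = T/(0.85 f'_c b) = 3965000/(0.85 × 40.7 × 495) = 231.54 mm.
M_n = T(d − a/2) = 3965 kN × (740 − 115.77) mm = 2475.07 kN·m.

M_n ≈ 2480 kN·m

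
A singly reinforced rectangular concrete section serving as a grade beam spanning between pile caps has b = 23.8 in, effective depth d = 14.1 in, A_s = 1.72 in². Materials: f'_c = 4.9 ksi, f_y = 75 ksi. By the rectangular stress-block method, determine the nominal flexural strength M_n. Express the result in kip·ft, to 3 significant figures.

T = A_s f_y = 1.72 × 75 = 129 kips.
a = T/(0.85 f'_c b) = 129/(0.85 × 4.9 × 23.8) = 1.301 in.
M_n = T(d − a/2) = 129 × (14.1 − 0.6505) = 1735.0 kip·in = 1735.0/12 = 144.58 kip·ft.

M_n ≈ 145 kip·ft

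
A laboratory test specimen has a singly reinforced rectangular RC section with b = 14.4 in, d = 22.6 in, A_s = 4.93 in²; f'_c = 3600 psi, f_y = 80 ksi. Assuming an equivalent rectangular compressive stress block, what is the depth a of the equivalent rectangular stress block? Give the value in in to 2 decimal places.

a ≈ 8.95 in

T = A_s f_y = 4.93 × 80 = 394.4 kips.
a = T/(0.85 f'_c b) = 394.4/(0.85 × 3.6 × 14.4) = 8.95 in.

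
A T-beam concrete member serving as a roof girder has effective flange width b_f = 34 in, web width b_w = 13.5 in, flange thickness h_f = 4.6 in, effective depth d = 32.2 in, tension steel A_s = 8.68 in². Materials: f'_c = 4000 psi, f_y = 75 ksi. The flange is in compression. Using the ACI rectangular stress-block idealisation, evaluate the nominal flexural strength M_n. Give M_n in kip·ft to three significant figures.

Tension: T = A_s f_y = 8.68 × 75 = 651 kips.
Try a within the flange: a = T/(0.85 f'_c b_f) = 651/(0.85 × 4 × 34) = 5.631 in.
a = 5.631 > h_f = 4.6 in: the block extends into the web. Split into flange-overhang and web parts.
C_f = 0.85 f'_c (b_f − b_w) h_f = 0.85 × 4 × (34 − 13.5) × 4.6 = 320.6 kips.
Remaining web compression depth: a_w = (T − C_f)/(0.85 f'_c b_w) = (651 − 320.6)/(0.85 × 4 × 13.5) = 7.198 in.
M_n = C_f(d − h_f/2) + (T − C_f)(d − a_w/2) = 320.6 × (32.2 − 2.3) + 330.4 × (32.2 − 3.599) = 9585.9 + 9449.8 = 19035.7 kip·in.
M_n = 19035.7/12 = 1586.31 kip·ft.

M_n ≈ 1590 kip·ft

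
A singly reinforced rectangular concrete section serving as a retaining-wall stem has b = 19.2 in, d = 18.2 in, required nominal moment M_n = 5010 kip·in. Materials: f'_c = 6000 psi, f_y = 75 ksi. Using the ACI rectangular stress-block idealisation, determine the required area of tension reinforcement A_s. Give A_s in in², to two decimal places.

From M_n = 0.85 f'_c a b (d − a/2):
a = d − √(d² − 2M_n/(0.85 f'_c b)) = 18.2 − √(18.2² − 2 × 5010/(0.85 × 6 × 19.2)) = 3.070 in.
A_s = 0.85 f'_c a b / f_y = 0.85 × 6 × 3.070 × 19.2 / 75 = 4.008 in².

A_s ≈ 4.01 in²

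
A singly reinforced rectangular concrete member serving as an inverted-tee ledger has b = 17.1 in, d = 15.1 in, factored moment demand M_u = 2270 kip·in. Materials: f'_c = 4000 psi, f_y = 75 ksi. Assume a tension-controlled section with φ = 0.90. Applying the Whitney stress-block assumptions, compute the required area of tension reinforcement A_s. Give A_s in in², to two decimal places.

A_s ≈ 2.49 in²

M_n = M_u/φ = 2270/0.90 = 2522.22 kip·in.
From M_n = 0.85 f'_c a b (d − a/2):
a = d − √(d² − 2M_n/(0.85 f'_c b)) = 15.1 − √(15.1² − 2 × 2522.22/(0.85 × 4 × 17.1)) = 3.215 in.
A_s = 0.85 f'_c a b / f_y = 0.85 × 4 × 3.215 × 17.1 / 75 = 2.492 in².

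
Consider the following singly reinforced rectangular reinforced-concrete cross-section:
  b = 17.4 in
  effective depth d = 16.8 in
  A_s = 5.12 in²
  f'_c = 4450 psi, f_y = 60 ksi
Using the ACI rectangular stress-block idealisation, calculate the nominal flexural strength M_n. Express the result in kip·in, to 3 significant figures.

T = A_s f_y = 5.12 × 60 = 307.2 kips.
a = T/(0.85 f'_c b) = 307.2/(0.85 × 4.45 × 17.4) = 4.668 in.
M_n = T(d − a/2) = 307.2 × (16.8 − 2.334) = 4444.0 kip·in.

M_n ≈ 4440 kip·in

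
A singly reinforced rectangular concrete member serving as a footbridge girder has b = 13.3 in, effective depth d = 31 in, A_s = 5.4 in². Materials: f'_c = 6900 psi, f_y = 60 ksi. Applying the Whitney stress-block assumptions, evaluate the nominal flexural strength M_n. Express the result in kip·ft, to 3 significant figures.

M_n ≈ 781 kip·ft

T = A_s f_y = 5.4 × 60 = 324 kips.
a = T/(0.85 f'_c b) = 324/(0.85 × 6.9 × 13.3) = 4.154 in.
M_n = T(d − a/2) = 324 × (31 − 2.077) = 9371.1 kip·in = 9371.1/12 = 780.93 kip·ft.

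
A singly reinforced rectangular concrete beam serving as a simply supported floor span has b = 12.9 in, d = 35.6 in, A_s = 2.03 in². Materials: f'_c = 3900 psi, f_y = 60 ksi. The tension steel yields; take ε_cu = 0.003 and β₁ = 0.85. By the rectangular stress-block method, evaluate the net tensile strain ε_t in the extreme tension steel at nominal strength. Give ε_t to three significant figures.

a = A_s f_y/(0.85 f'_c b) = 2.848 in.
β₁ = 0.85, so c = a/β₁ = 2.848/0.85 = 3.351 in.
From the linear strain diagram with ε_cu = 0.003: ε_t = 0.003 (d − c)/c = 0.003 × (35.6 − 3.351)/3.351 = 0.0289.
Since ε_t ≥ 0.005, the section is tension-controlled.

ε_t ≈ 0.0289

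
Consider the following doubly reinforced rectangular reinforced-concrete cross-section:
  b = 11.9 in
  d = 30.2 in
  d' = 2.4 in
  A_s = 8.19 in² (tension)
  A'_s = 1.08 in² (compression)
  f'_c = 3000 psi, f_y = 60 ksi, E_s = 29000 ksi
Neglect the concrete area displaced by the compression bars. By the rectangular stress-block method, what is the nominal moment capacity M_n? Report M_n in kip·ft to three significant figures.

M_n ≈ 974 kip·ft

Assume both steels yield.
a = (A_s − A'_s) f_y/(0.85 f'_c b) = (8.19 − 1.08) × 60/(0.85 × 3 × 11.9) = 14.058 in.
c = a/β₁ = 14.058/0.85 = 16.539 in; ε'_s = 0.003(c − d')/c = 0.0026 ≥ ε_y = 0.0021, so the compression steel yields.
M_n = (A_s − A'_s) f_y (d − a/2) + A'_s f_y (d − d') = 426.6 × (30.2 − 7.029) + 64.8 × (30.2 − 2.4) = 9884.7 + 1801.4 = 11686.1 kip·in = 11686.1/12 = 973.84 kip·ft.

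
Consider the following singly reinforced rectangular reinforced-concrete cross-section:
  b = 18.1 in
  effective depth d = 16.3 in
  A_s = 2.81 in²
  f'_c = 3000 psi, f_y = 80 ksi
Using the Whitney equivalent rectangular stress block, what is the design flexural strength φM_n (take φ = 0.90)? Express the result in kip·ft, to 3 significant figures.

φM_n ≈ 234 kip·ft

T = A_s f_y = 2.81 × 80 = 224.8 kips.
a = T/(0.85 f'_c b) = 224.8/(0.85 × 3 × 18.1) = 4.871 in.
M_n = T(d − a/2) = 224.8 × (16.3 − 2.4355) = 3116.7 kip·in = 3116.7/12 = 259.73 kip·ft.
φM_n = 0.90 × 259.73 = 233.76 kip·ft.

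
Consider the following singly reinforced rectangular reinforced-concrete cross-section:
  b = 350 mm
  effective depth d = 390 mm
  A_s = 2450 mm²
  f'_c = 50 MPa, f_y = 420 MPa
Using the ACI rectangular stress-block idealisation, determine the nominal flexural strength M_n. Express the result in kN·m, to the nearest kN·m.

M_n ≈ 366 kN·m

T = A_s f_y = 2450 × 420 = 1029000 N = 1029 kN.
From C = T: a = T/(0.85 f'_c b) = 1029000/(0.85 × 50 × 350) = 69.18 mm.
M_n = T(d − a/2) = 1029 kN × (390 − 34.59) mm = 365.72 kN·m.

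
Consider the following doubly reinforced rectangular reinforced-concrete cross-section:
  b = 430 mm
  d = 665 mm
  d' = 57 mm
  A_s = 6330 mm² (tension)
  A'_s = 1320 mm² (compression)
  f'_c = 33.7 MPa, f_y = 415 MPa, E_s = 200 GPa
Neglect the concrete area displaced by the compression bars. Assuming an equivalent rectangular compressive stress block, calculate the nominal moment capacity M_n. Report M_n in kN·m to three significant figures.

M_n ≈ 1540 kN·m

Assume both tension and compression steel yield.
Net tension couple steel: A_s − A'_s = 5010 mm².
a = (A_s − A'_s) f_y / (0.85 f'_c b) = 2079150/(0.85 × 33.7 × 430) = 168.80 mm.
c = a/β₁ = 168.80/0.809 = 208.65 mm; ε'_s = 0.003(c − d')/c = 0.0022 ≥ f_y/E_s = 0.0021, so compression steel does yield.
M_n = (A_s − A'_s) f_y (d − a/2) + A'_s f_y (d − d') = [2079150 × (665 − 84.4) + 547800 × (665 − 57)] × 10⁻⁶ = 1207.15 + 333.06 = 1540.21 kN·m.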